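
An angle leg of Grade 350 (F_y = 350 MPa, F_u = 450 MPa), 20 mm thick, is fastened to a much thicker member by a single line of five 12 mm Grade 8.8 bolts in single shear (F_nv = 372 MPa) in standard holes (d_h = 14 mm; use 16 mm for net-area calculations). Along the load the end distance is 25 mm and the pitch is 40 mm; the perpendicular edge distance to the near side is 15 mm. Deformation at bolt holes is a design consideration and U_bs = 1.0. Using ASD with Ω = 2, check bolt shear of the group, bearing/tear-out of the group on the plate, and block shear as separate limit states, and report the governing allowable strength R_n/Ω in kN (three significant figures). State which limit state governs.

105 kN (bolt shear governs)

Bolt shear: A_b = π·12²/4 = 113.1 mm²; R_n = 372 × 113.1 × 5 × 1 / 1000 = 210.4 kN → 210.4 / 2 = 105 kN.
Bearing: edge l_c = 18, r_n = 194.4 kN; interior l_c = 26, r_n = 259.2 kN; R_n = 194.4 + 4·259.2 = 1231 kN → 616 kN.
Block shear: A_gv = 3700, A_nv = 2260, A_nt = 140 mm²; R_n = min(0.6F_uA_nv, 0.6F_yA_gv) + U_bs·F_u·A_nt = 673.2 kN → 337 kN.
Bolt shear governs: 105 kN.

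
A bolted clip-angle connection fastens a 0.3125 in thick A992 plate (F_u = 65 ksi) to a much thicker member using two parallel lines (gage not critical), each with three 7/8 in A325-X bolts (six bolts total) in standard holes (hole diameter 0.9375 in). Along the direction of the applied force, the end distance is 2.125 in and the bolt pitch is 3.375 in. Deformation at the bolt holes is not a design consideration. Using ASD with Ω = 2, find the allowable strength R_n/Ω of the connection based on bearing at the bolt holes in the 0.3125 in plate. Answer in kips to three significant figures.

157 kips

Per bolt r_n = 1.5 l_c t F_u ≤ 3.0 d t F_u; upper limit = 3.0 × 0.875 × 0.3125 × 65 = 53.32 kips.
Edge bolt: l_c = 2.125 − 0.9375/2 = 1.656 in → 1.5 × 1.656 × 0.3125 × 65 = 50.46 → r_n = 50.46 kips.
Interior bolts: l_c = 3.375 − 0.9375 = 2.438 in → 1.5 × 2.438 × 0.3125 × 65 = 74.27 → r_n = 53.32 kips.
R_n = 2 × 50.46 + 4 × 53.32 = 314.2 kips.
Allowable strength R_n/Ω = 314.2 / 2 = 157 kips.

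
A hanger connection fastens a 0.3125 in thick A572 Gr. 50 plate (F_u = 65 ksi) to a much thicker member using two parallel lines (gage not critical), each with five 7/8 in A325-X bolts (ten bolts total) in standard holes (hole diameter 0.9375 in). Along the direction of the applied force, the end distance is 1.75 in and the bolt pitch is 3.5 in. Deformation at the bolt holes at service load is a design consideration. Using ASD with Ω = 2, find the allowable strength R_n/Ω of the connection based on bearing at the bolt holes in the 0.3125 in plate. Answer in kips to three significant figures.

202 kips

Per bolt r_n = 1.2 l_c t F_u ≤ 2.4 d t F_u; upper limit = 2.4 × 0.875 × 0.3125 × 65 = 42.66 kips.
Edge bolt: l_c = 1.75 − 0.9375/2 = 1.281 in → 1.2 × 1.281 × 0.3125 × 65 = 31.23 → r_n = 31.23 kips.
Interior bolts: l_c = 3.5 − 0.9375 = 2.562 in → 1.2 × 2.562 × 0.3125 × 65 = 62.46 → r_n = 42.66 kips.
R_n = 2 × 31.23 + 8 × 42.66 = 403.7 kips.
Allowable strength R_n/Ω = 403.7 / 2 = 202 kips.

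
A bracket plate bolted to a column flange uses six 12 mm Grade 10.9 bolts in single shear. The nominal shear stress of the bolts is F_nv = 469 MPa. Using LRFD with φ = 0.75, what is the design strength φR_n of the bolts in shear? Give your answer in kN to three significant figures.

239 kN

A_b = π × 12² / 4 = 113.1 mm².
R_n = F_nv · A_b · n · n_s = 469 × 113.1 × 6 × 1 / 1000 = 318.3 kN.
Design strength φR_n = 0.75 × 318.3 = 239 kN.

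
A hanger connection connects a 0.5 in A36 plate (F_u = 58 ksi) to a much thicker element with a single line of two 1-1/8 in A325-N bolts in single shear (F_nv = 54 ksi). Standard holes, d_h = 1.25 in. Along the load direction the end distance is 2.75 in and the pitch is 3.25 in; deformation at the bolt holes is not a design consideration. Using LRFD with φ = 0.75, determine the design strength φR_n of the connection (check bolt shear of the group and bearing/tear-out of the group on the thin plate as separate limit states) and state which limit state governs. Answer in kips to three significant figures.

80.5 kips (bolt shear governs)

Bolt shear: A_b = π·1.125²/4 = 0.994 in²; R_n = 54 × 0.994 × 2 × 1 = 107.4 kips → 0.75 × 107.4 = 80.5 kips.
Bearing (1.5 l_c t F_u ≤ 3.0 d t F_u): upper limit = 3.0·1.125·0.5·58 = 97.88 kips.
  Edge l_c = 2.75 − 1.25/2 = 2.125 → r_n = 92.44 kips; interior l_c = 3.25 − 1.25 = 2 → r_n = 87 kips.
  R_n,bearing = 1·92.44 + 1·87 = 179.4 kips → 0.75 × 179.4 = 135 kips.
Bolt shear governs: 80.5 kips.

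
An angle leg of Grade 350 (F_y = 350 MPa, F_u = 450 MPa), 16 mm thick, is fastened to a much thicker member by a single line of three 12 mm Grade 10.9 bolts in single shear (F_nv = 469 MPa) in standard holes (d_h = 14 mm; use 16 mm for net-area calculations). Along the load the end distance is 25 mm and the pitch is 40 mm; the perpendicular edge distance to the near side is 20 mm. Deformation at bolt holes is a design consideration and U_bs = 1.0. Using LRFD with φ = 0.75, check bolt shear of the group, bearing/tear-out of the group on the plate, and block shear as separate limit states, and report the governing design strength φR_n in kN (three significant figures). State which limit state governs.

Bolt shear: A_b = π·12²/4 = 113.1 mm²; R_n = 469 × 113.1 × 3 × 1 / 1000 = 159.1 kN → 0.75 × 159.1 = 119 kN.
Bearing: edge l_c = 18, r_n = 155.5 kN; interior l_c = 26, r_n = 207.4 kN; R_n = 155.5 + 2·207.4 = 570.2 kN → 428 kN.
Block shear: A_gv = 1680, A_nv = 1040, A_nt = 192 mm²; R_n = min(0.6F_uA_nv, 0.6F_yA_gv) + U_bs·F_u·A_nt = 367.2 kN → 275 kN.
Bolt shear governs: 119 kN.

119 kN (bolt shear governs)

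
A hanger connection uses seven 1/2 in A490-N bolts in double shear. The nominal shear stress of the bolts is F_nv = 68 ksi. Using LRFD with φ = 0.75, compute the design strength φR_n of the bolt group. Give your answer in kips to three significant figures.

140 kips

A_b = π × 0.5² / 4 = 0.1963 in².
R_n = F_nv · A_b · n · n_s = 68 × 0.1963 × 7 × 2 = 186.9 kips.
Design strength φR_n = 0.75 × 186.9 = 140 kips.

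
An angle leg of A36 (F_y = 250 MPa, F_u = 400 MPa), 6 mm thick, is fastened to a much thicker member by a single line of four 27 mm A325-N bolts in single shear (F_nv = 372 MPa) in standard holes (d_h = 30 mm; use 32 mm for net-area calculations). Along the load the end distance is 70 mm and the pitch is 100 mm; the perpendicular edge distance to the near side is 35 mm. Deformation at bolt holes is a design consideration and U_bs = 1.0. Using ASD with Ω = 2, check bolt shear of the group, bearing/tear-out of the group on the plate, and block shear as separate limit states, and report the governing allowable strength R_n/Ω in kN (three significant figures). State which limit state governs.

Bolt shear: A_b = π·27²/4 = 572.6 mm²; R_n = 372 × 572.6 × 4 × 1 / 1000 = 852 kN → 852 / 2 = 426 kN.
Bearing: edge l_c = 55, r_n = 155.5 kN; interior l_c = 70, r_n = 155.5 kN; R_n = 155.5 + 3·155.5 = 622.1 kN → 311 kN.
Block shear: A_gv = 2220, A_nv = 1548, A_nt = 114 mm²; R_n = min(0.6F_uA_nv, 0.6F_yA_gv) + U_bs·F_u·A_nt = 378.6 kN → 189 kN.
Block shear governs: 189 kN.

189 kN (block shear governs)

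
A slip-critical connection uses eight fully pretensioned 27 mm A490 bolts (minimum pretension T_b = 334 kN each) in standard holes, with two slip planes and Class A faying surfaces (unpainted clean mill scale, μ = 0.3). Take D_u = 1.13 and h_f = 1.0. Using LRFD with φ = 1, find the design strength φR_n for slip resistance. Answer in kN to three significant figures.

1810 kN

R_n = μ · D_u · h_f · T_b · n_s · n_b = 0.3 × 1.13 × 1.0 × 334 × 2 × 8 = 1812 kN.
Design strength φR_n = 1 × 1812 = 1810 kN.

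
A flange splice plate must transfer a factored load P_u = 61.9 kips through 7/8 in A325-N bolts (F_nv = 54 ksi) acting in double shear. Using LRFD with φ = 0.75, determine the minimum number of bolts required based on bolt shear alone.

2 bolts

A_b = π·0.875²/4 = 0.6013 in².
Per-bolt design strength φR_n = 0.75 × 54 × 0.6013 × 2 = 48.71 kips.
n ≥ 61.9 / 48.71 = 1.271 → use 2 bolts.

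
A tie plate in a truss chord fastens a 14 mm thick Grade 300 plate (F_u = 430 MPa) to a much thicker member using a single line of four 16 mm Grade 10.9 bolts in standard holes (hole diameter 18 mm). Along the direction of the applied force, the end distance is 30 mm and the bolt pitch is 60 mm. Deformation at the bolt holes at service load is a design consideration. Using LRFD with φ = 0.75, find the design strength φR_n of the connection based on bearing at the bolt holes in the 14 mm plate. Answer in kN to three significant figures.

Per bolt r_n = 1.2 l_c t F_u ≤ 2.4 d t F_u; upper limit = 2.4 × 16 × 14 × 430 / 1000 = 231.2 kN.
Edge bolt: l_c = 30 − 18/2 = 21 mm → 1.2 × 21 × 14 × 430 / 1000 = 151.7 → r_n = 151.7 kN.
Interior bolts: l_c = 60 − 18 = 42 mm → 1.2 × 42 × 14 × 430 / 1000 = 303.4 → r_n = 231.2 kN.
R_n = 1 × 151.7 + 3 × 231.2 = 845.2 kN.
Design strength φR_n = 0.75 × 845.2 = 634 kN.

634 kN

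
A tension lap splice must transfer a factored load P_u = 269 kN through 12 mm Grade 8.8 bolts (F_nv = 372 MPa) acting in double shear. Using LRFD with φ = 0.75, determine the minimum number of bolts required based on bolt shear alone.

5 bolts

A_b = π·12²/4 = 113.1 mm².
Per-bolt design strength φR_n = 0.75 × 372 × 113.1 × 2 / 1000 = 63.11 kN.
n ≥ 269 / 63.11 = 4.263 → use 5 bolts.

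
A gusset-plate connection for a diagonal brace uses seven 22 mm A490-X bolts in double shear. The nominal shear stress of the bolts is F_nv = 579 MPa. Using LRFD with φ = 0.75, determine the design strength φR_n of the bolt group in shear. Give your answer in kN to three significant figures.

A_b = π × 22² / 4 = 380.1 mm².
R_n = F_nv · A_b · n · n_s = 579 × 380.1 × 7 × 2 / 1000 = 3081 kN.
Design strength φR_n = 0.75 × 3081 = 2310 kN.

2310 kN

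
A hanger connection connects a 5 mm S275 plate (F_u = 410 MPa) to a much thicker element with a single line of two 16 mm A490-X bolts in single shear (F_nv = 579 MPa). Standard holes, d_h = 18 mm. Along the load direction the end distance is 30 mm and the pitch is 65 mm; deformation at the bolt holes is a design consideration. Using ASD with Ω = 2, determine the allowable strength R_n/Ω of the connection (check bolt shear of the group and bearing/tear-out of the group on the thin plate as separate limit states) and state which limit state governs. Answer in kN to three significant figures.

Bolt shear: A_b = π·16²/4 = 201.1 mm²; R_n = 579 × 201.1 × 2 × 1 / 1000 = 232.8 kN → 232.8 / 2 = 116 kN.
Bearing (1.2 l_c t F_u ≤ 2.4 d t F_u): upper limit = 2.4·16·5·410 / 1000 = 78.72 kN.
  Edge l_c = 30 − 18/2 = 21 → r_n = 51.66 kN; interior l_c = 65 − 18 = 47 → r_n = 78.72 kN.
  R_n,bearing = 1·51.66 + 1·78.72 = 130.4 kN → 130.4 / 2 = 65.2 kN.
Bearing governs: 65.2 kN.

65.2 kN (bearing governs)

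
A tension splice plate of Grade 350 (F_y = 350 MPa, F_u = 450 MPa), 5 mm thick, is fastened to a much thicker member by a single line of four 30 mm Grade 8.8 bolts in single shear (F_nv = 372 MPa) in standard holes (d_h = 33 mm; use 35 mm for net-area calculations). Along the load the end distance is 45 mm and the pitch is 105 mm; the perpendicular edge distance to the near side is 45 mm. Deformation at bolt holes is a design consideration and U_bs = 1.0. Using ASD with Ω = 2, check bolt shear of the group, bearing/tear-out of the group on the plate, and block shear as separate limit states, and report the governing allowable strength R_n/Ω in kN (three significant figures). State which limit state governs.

191 kN (block shear governs)

Bolt shear: A_b = π·30²/4 = 706.9 mm²; R_n = 372 × 706.9 × 4 × 1 / 1000 = 1052 kN → 1052 / 2 = 526 kN.
Bearing: edge l_c = 28.5, r_n = 76.95 kN; interior l_c = 72, r_n = 162 kN; R_n = 76.95 + 3·162 = 563 kN → 281 kN.
Block shear: A_gv = 1800, A_nv = 1188, A_nt = 137.5 mm²; R_n = min(0.6F_uA_nv, 0.6F_yA_gv) + U_bs·F_u·A_nt = 382.5 kN → 191 kN.
Block shear governs: 191 kN.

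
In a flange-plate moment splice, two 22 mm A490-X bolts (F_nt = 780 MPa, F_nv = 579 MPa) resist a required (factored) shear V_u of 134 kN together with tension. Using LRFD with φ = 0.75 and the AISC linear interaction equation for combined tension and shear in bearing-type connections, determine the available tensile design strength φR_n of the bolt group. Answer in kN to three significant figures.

A_b = π·22²/4 = 380.1 mm²; f_rv = 134 × 1000 / (2 × 380.1) = 176.3 MPa.
F'_nt = 1.3 F_nt − (F_nt / φF_nv) f_rv = 1.3·780 − (780/(0.75·579))·176.3 = 697.4 MPa, capped at F_nt → F'_nt = 697.4 MPa.
R_n = F'_nt · A_b · n = 697.4 × 380.1 × 2 / 1000 = 530.2 kN.
Design strength φR_n = 0.75 × 530.2 = 398 kN.

398 kN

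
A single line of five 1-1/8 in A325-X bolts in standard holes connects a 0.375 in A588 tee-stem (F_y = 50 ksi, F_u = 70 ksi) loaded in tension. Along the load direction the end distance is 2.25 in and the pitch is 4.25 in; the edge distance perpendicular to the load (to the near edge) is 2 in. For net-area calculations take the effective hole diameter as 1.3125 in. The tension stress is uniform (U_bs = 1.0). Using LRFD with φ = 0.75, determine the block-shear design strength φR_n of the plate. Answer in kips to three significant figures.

Shear plane L_v = 2.25 + 4·4.25 = 19.25 in; A_gv = 19.25 × 0.375 = 7.219 in².
A_nv = (19.25 − 4.5·1.3125) × 0.375 = 5.004 in².
A_nt = (2 − 0.5·1.3125) × 0.375 = 0.5039 in².
0.6 F_u A_nv = 210.2 kips; 0.6 F_y A_gv = 216.6 kips → shear rupture governs the shear term.
R_n = 210.2 + 1.0 × 70 × 0.5039 = 245.4 kips.
Design strength φR_n = 0.75 × 245.4 = 184 kips.

184 kips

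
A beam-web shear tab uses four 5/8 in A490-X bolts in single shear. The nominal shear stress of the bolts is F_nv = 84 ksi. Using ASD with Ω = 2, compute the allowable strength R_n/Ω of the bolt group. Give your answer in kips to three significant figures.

51.5 kips

A_b = π × 0.625² / 4 = 0.3068 in².
R_n = F_nv · A_b · n · n_s = 84 × 0.3068 × 4 × 1 = 103.1 kips.
Allowable strength R_n/Ω = 103.1 / 2 = 51.5 kips.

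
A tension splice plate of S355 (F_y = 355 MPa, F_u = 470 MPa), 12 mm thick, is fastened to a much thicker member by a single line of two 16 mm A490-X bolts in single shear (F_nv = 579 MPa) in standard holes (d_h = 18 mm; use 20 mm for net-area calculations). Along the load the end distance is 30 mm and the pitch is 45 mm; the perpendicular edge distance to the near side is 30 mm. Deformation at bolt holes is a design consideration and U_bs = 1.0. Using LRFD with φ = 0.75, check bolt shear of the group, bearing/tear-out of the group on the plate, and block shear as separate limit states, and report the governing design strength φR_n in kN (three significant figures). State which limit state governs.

175 kN (bolt shear governs)

Bolt shear: A_b = π·16²/4 = 201.1 mm²; R_n = 579 × 201.1 × 2 × 1 / 1000 = 232.8 kN → 0.75 × 232.8 = 175 kN.
Bearing: edge l_c = 21, r_n = 142.1 kN; interior l_c = 27, r_n = 182.7 kN; R_n = 142.1 + 1·182.7 = 324.9 kN → 244 kN.
Block shear: A_gv = 900, A_nv = 540, A_nt = 240 mm²; R_n = min(0.6F_uA_nv, 0.6F_yA_gv) + U_bs·F_u·A_nt = 265.1 kN → 199 kN.
Bolt shear governs: 175 kN.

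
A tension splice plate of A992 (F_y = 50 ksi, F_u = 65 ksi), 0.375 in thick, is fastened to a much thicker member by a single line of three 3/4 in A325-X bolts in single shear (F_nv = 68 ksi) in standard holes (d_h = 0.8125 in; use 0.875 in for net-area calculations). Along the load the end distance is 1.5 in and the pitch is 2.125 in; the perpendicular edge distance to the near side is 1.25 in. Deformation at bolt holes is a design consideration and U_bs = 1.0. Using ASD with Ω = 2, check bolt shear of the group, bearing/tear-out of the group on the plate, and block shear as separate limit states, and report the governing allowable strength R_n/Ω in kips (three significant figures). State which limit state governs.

Bolt shear: A_b = π·0.75²/4 = 0.4418 in²; R_n = 68 × 0.4418 × 3 × 1 = 90.12 kips → 90.12 / 2 = 45.1 kips.
Bearing: edge l_c = 1.094, r_n = 31.99 kips; interior l_c = 1.312, r_n = 38.39 kips; R_n = 31.99 + 2·38.39 = 108.8 kips → 54.4 kips.
Block shear: A_gv = 2.156, A_nv = 1.336, A_nt = 0.3047 in²; R_n = min(0.6F_uA_nv, 0.6F_yA_gv) + U_bs·F_u·A_nt = 71.91 kips → 36 kips.
Block shear governs: 36 kips.

36 kips (block shear governs)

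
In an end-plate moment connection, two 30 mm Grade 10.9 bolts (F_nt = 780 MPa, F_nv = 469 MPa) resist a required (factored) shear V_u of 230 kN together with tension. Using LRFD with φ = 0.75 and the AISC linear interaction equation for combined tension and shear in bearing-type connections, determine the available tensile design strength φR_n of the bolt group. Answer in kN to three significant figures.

A_b = π·30²/4 = 706.9 mm²; f_rv = 230 × 1000 / (2 × 706.9) = 162.7 MPa.
F'_nt = 1.3 F_nt − (F_nt / φF_nv) f_rv = 1.3·780 − (780/(0.75·469))·162.7 = 653.2 MPa, capped at F_nt → F'_nt = 653.2 MPa.
R_n = F'_nt · A_b · n = 653.2 × 706.9 × 2 / 1000 = 923.5 kN.
Design strength φR_n = 0.75 × 923.5 = 693 kN.

693 kN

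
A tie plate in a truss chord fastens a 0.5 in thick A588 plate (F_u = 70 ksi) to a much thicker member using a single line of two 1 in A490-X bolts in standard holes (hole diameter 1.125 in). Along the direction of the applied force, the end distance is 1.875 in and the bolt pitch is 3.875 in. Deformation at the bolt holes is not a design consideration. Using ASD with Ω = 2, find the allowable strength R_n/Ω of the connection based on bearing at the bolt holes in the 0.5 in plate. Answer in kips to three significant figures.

87 kips

Per bolt r_n = 1.5 l_c t F_u ≤ 3.0 d t F_u; upper limit = 3.0 × 1 × 0.5 × 70 = 105 kips.
Edge bolt: l_c = 1.875 − 1.125/2 = 1.312 in → 1.5 × 1.312 × 0.5 × 70 = 68.91 → r_n = 68.91 kips.
Interior bolts: l_c = 3.875 − 1.125 = 2.75 in → 1.5 × 2.75 × 0.5 × 70 = 144.4 → r_n = 105 kips.
R_n = 1 × 68.91 + 1 × 105 = 173.9 kips.
Allowable strength R_n/Ω = 173.9 / 2 = 87 kips.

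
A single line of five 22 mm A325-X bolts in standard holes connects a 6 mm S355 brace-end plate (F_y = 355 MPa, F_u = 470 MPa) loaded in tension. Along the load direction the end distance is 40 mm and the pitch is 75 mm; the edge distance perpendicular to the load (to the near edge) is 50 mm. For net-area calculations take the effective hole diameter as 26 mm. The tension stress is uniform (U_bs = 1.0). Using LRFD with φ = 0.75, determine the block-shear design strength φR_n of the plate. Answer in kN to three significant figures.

361 kN

Shear plane L_v = 40 + 4·75 = 340 mm; A_gv = 340 × 6 = 2040 mm².
A_nv = (340 − 4.5·26) × 6 = 1338 mm².
A_nt = (50 − 0.5·26) × 6 = 222 mm².
0.6 F_u A_nv = 377.3 kN; 0.6 F_y A_gv = 434.5 kN → shear rupture governs the shear term.
R_n = 377.3 + 1.0 × 470 × 222 / 1000 = 481.7 kN.
Design strength φR_n = 0.75 × 481.7 = 361 kN.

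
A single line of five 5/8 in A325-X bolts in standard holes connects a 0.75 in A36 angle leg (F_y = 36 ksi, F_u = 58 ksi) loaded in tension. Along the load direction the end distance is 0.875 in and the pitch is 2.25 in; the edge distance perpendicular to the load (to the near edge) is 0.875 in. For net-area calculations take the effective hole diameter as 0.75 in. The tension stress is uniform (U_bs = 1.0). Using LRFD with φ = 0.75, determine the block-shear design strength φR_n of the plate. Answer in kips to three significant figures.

136 kips

Shear plane L_v = 0.875 + 4·2.25 = 9.875 in; A_gv = 9.875 × 0.75 = 7.406 in².
A_nv = (9.875 − 4.5·0.75) × 0.75 = 4.875 in².
A_nt = (0.875 − 0.5·0.75) × 0.75 = 0.375 in².
0.6 F_u A_nv = 169.6 kips; 0.6 F_y A_gv = 160 kips → shear yielding governs the shear term.
R_n = 160 + 1.0 × 58 × 0.375 = 181.7 kips.
Design strength φR_n = 0.75 × 181.7 = 136 kips.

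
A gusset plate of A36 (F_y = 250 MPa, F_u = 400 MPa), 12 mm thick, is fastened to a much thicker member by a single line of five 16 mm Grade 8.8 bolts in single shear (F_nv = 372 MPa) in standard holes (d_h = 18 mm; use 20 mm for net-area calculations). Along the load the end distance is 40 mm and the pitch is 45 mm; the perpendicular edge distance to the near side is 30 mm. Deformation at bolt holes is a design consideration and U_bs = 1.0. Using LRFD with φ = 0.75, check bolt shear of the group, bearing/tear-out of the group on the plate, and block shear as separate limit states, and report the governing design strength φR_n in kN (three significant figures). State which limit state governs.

Bolt shear: A_b = π·16²/4 = 201.1 mm²; R_n = 372 × 201.1 × 5 × 1 / 1000 = 374 kN → 0.75 × 374 = 280 kN.
Bearing: edge l_c = 31, r_n = 178.6 kN; interior l_c = 27, r_n = 155.5 kN; R_n = 178.6 + 4·155.5 = 800.6 kN → 600 kN.
Block shear: A_gv = 2640, A_nv = 1560, A_nt = 240 mm²; R_n = min(0.6F_uA_nv, 0.6F_yA_gv) + U_bs·F_u·A_nt = 470.4 kN → 353 kN.
Bolt shear governs: 280 kN.

280 kN (bolt shear governs)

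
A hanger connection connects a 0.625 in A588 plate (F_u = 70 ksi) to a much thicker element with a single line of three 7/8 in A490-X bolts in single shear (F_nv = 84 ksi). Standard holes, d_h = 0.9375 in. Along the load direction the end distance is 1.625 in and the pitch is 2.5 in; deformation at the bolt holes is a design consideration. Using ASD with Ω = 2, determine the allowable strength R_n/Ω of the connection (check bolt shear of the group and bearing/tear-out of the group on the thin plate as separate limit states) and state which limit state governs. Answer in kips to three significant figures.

Bolt shear: A_b = π·0.875²/4 = 0.6013 in²; R_n = 84 × 0.6013 × 3 × 1 = 151.5 kips → 151.5 / 2 = 75.8 kips.
Bearing (1.2 l_c t F_u ≤ 2.4 d t F_u): upper limit = 2.4·0.875·0.625·70 = 91.88 kips.
  Edge l_c = 1.625 − 0.9375/2 = 1.156 → r_n = 60.7 kips; interior l_c = 2.5 − 0.9375 = 1.562 → r_n = 82.03 kips.
  R_n,bearing = 1·60.7 + 2·82.03 = 224.8 kips → 224.8 / 2 = 112 kips.
Bolt shear governs: 75.8 kips.

75.8 kips (bolt shear governs)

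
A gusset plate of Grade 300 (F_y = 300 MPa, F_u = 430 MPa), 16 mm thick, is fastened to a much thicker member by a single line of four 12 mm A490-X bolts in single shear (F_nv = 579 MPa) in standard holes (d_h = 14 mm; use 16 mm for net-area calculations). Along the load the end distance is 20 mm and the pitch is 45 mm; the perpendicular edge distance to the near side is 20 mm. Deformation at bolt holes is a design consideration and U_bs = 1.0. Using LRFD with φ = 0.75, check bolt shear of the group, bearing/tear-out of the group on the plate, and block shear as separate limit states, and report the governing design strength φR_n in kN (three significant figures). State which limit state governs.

Bolt shear: A_b = π·12²/4 = 113.1 mm²; R_n = 579 × 113.1 × 4 × 1 / 1000 = 261.9 kN → 0.75 × 261.9 = 196 kN.
Bearing: edge l_c = 13, r_n = 107.3 kN; interior l_c = 31, r_n = 198.1 kN; R_n = 107.3 + 3·198.1 = 701.8 kN → 526 kN.
Block shear: A_gv = 2480, A_nv = 1584, A_nt = 192 mm²; R_n = min(0.6F_uA_nv, 0.6F_yA_gv) + U_bs·F_u·A_nt = 491.2 kN → 368 kN.
Bolt shear governs: 196 kN.

196 kN (bolt shear governs)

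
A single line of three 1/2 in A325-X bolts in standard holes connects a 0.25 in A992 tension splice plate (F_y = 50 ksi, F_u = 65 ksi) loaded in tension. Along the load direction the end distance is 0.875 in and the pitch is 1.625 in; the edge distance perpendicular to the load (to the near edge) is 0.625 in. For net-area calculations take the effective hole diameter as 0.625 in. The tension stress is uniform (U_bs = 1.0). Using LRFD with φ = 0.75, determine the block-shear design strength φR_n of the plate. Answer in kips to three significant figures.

Shear plane L_v = 0.875 + 2·1.625 = 4.125 in; A_gv = 4.125 × 0.25 = 1.031 in².
A_nv = (4.125 − 2.5·0.625) × 0.25 = 0.6406 in².
A_nt = (0.625 − 0.5·0.625) × 0.25 = 0.07812 in².
0.6 F_u A_nv = 24.98 kips; 0.6 F_y A_gv = 30.94 kips → shear rupture governs the shear term.
R_n = 24.98 + 1.0 × 65 × 0.07812 = 30.06 kips.
Design strength φR_n = 0.75 × 30.06 = 22.5 kips.

22.5 kips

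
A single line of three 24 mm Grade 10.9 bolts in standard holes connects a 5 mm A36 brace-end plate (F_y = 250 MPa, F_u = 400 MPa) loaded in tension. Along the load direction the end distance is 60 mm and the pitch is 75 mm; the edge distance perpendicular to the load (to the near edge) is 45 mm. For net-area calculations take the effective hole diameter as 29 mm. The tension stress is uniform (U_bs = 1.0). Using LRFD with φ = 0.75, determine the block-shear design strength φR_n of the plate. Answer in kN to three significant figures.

164 kN

Shear plane L_v = 60 + 2·75 = 210 mm; A_gv = 210 × 5 = 1050 mm².
A_nv = (210 − 2.5·29) × 5 = 687.5 mm².
A_nt = (45 − 0.5·29) × 5 = 152.5 mm².
0.6 F_u A_nv = 165 kN; 0.6 F_y A_gv = 157.5 kN → shear yielding governs the shear term.
R_n = 157.5 + 1.0 × 400 × 152.5 / 1000 = 218.5 kN.
Design strength φR_n = 0.75 × 218.5 = 164 kN.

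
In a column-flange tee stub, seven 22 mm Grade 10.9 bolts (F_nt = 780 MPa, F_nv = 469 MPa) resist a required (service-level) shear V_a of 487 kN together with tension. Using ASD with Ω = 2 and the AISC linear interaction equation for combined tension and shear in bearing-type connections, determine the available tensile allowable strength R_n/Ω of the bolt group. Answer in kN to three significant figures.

A_b = π·22²/4 = 380.1 mm²; f_rv = 487 × 1000 / (7 × 380.1) = 183 MPa.
F'_nt = 1.3 F_nt − (Ω F_nt / F_nv) f_rv = 1.3·780 − (2·780/469)·183 = 405.2 MPa, capped at F_nt → F'_nt = 405.2 MPa.
R_n = F'_nt · A_b · n = 405.2 × 380.1 × 7 / 1000 = 1078 kN.
Allowable strength R_n/Ω = 1078 / 2 = 539 kN.

539 kN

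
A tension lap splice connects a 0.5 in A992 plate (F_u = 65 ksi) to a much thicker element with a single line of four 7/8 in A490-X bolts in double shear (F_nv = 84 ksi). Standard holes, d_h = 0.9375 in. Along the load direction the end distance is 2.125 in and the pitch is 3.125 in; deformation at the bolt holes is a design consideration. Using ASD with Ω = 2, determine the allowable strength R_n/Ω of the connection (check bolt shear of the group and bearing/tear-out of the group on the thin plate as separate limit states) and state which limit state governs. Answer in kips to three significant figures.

135 kips (bearing governs)

Bolt shear: A_b = π·0.875²/4 = 0.6013 in²; R_n = 84 × 0.6013 × 4 × 2 = 404.1 kips → 404.1 / 2 = 202 kips.
Bearing (1.2 l_c t F_u ≤ 2.4 d t F_u): upper limit = 2.4·0.875·0.5·65 = 68.25 kips.
  Edge l_c = 2.125 − 0.9375/2 = 1.656 → r_n = 64.59 kips; interior l_c = 3.125 − 0.9375 = 2.188 → r_n = 68.25 kips.
  R_n,bearing = 1·64.59 + 3·68.25 = 269.3 kips → 269.3 / 2 = 135 kips.
Bearing governs: 135 kips.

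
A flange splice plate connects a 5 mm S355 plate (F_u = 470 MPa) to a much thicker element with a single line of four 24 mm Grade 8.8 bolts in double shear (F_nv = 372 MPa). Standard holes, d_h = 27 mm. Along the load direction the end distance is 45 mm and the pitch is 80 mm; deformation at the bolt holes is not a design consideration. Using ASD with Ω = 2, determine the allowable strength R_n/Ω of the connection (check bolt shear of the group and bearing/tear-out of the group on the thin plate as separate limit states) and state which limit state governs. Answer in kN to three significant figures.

309 kN (bearing governs)

Bolt shear: A_b = π·24²/4 = 452.4 mm²; R_n = 372 × 452.4 × 4 × 2 / 1000 = 1346 kN → 1346 / 2 = 673 kN.
Bearing (1.5 l_c t F_u ≤ 3.0 d t F_u): upper limit = 3.0·24·5·470 / 1000 = 169.2 kN.
  Edge l_c = 45 − 27/2 = 31.5 → r_n = 111 kN; interior l_c = 80 − 27 = 53 → r_n = 169.2 kN.
  R_n,bearing = 1·111 + 3·169.2 = 618.6 kN → 618.6 / 2 = 309 kN.
Bearing governs: 309 kN.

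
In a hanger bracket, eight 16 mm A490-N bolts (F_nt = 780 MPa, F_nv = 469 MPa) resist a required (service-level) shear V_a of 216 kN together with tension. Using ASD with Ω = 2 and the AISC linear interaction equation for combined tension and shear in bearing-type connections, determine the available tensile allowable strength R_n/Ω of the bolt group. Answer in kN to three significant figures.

456 kN

A_b = π·16²/4 = 201.1 mm²; f_rv = 216 × 1000 / (8 × 201.1) = 134.3 MPa.
F'_nt = 1.3 F_nt − (Ω F_nt / F_nv) f_rv = 1.3·780 − (2·780/469)·134.3 = 567.3 MPa, capped at F_nt → F'_nt = 567.3 MPa.
R_n = F'_nt · A_b · n = 567.3 × 201.1 × 8 / 1000 = 912.5 kN.
Allowable strength R_n/Ω = 912.5 / 2 = 456 kN.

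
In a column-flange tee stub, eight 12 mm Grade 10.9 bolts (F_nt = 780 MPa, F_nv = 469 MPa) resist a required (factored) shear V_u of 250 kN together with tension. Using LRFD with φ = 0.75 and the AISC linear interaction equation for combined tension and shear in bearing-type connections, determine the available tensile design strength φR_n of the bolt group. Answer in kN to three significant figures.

272 kN

A_b = π·12²/4 = 113.1 mm²; f_rv = 250 × 1000 / (8 × 113.1) = 276.3 MPa.
F'_nt = 1.3 F_nt − (F_nt / φF_nv) f_rv = 1.3·780 − (780/(0.75·469))·276.3 = 401.3 MPa, capped at F_nt → F'_nt = 401.3 MPa.
R_n = F'_nt · A_b · n = 401.3 × 113.1 × 8 / 1000 = 363.1 kN.
Design strength φR_n = 0.75 × 363.1 = 272 kN.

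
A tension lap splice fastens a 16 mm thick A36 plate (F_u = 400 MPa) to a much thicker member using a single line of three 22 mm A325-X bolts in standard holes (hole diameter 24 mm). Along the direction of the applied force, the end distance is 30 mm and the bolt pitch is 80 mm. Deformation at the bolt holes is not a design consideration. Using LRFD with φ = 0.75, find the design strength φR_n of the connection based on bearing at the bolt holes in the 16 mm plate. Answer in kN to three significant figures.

763 kN

Per bolt r_n = 1.5 l_c t F_u ≤ 3.0 d t F_u; upper limit = 3.0 × 22 × 16 × 400 / 1000 = 422.4 kN.
Edge bolt: l_c = 30 − 24/2 = 18 mm → 1.5 × 18 × 16 × 400 / 1000 = 172.8 → r_n = 172.8 kN.
Interior bolts: l_c = 80 − 24 = 56 mm → 1.5 × 56 × 16 × 400 / 1000 = 537.6 → r_n = 422.4 kN.
R_n = 1 × 172.8 + 2 × 422.4 = 1018 kN.
Design strength φR_n = 0.75 × 1018 = 763 kN.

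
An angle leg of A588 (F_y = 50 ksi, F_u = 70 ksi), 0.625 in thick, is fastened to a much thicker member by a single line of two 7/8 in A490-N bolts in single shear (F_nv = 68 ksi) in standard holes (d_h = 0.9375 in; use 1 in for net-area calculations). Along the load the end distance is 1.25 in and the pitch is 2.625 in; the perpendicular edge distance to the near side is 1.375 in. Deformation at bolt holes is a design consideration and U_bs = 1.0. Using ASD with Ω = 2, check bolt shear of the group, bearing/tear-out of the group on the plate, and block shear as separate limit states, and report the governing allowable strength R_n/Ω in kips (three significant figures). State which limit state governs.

Bolt shear: A_b = π·0.875²/4 = 0.6013 in²; R_n = 68 × 0.6013 × 2 × 1 = 81.78 kips → 81.78 / 2 = 40.9 kips.
Bearing: edge l_c = 0.7812, r_n = 41.02 kips; interior l_c = 1.688, r_n = 88.59 kips; R_n = 41.02 + 1·88.59 = 129.6 kips → 64.8 kips.
Block shear: A_gv = 2.422, A_nv = 1.484, A_nt = 0.5469 in²; R_n = min(0.6F_uA_nv, 0.6F_yA_gv) + U_bs·F_u·A_nt = 100.6 kips → 50.3 kips.
Bolt shear governs: 40.9 kips.

40.9 kips (bolt shear governs)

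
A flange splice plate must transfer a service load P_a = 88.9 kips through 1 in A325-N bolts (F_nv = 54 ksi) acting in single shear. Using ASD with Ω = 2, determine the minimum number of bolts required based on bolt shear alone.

5 bolts

A_b = π·1²/4 = 0.7854 in².
Per-bolt allowable strength R_n/Ω = 54 × 0.7854 × 1 / 2 = 21.21 kips.
n ≥ 88.9 / 21.21 = 4.192 → use 5 bolts.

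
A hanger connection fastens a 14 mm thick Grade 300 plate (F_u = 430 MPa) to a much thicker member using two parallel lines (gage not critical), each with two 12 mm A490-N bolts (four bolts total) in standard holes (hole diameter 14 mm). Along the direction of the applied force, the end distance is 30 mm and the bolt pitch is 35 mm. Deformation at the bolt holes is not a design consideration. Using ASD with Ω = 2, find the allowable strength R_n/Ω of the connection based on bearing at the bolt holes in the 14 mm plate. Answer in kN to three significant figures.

Per bolt r_n = 1.5 l_c t F_u ≤ 3.0 d t F_u; upper limit = 3.0 × 12 × 14 × 430 / 1000 = 216.7 kN.
Edge bolt: l_c = 30 − 14/2 = 23 mm → 1.5 × 23 × 14 × 430 / 1000 = 207.7 → r_n = 207.7 kN.
Interior bolts: l_c = 35 − 14 = 21 mm → 1.5 × 21 × 14 × 430 / 1000 = 189.6 → r_n = 189.6 kN.
R_n = 2 × 207.7 + 2 × 189.6 = 794.6 kN.
Allowable strength R_n/Ω = 794.6 / 2 = 397 kN.

397 kN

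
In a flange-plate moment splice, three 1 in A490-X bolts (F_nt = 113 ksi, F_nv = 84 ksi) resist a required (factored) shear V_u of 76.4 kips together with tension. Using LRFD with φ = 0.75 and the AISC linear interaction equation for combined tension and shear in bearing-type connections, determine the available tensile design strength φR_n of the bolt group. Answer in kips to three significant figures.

A_b = π·1²/4 = 0.7854 in²; f_rv = 76.4 / (3 × 0.7854) = 32.43 ksi.
F'_nt = 1.3 F_nt − (F_nt / φF_nv) f_rv = 1.3·113 − (113/(0.75·84))·32.43 = 88.74 ksi, capped at F_nt → F'_nt = 88.74 ksi.
R_n = F'_nt · A_b · n = 88.74 × 0.7854 × 3 = 209.1 kips.
Design strength φR_n = 0.75 × 209.1 = 157 kips.

157 kips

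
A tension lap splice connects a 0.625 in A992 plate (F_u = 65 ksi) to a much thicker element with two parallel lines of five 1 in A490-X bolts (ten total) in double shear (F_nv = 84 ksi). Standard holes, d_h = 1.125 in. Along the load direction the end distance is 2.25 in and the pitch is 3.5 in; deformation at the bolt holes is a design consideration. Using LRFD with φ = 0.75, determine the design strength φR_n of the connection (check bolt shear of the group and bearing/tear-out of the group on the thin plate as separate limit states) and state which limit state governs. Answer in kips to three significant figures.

708 kips (bearing governs)

Bolt shear: A_b = π·1²/4 = 0.7854 in²; R_n = 84 × 0.7854 × 10 × 2 = 1319 kips → 0.75 × 1319 = 990 kips.
Bearing (1.2 l_c t F_u ≤ 2.4 d t F_u): upper limit = 2.4·1·0.625·65 = 97.5 kips.
  Edge l_c = 2.25 − 1.125/2 = 1.688 → r_n = 82.27 kips; interior l_c = 3.5 − 1.125 = 2.375 → r_n = 97.5 kips.
  R_n,bearing = 2·82.27 + 8·97.5 = 944.5 kips → 0.75 × 944.5 = 708 kips.
Bearing governs: 708 kips.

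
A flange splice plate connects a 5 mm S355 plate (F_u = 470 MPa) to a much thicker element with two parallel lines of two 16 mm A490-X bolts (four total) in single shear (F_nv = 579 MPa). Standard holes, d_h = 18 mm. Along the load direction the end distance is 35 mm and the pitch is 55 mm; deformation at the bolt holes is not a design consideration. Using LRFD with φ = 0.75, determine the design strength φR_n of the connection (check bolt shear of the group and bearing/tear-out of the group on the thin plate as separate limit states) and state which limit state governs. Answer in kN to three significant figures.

307 kN (bearing governs)

Bolt shear: A_b = π·16²/4 = 201.1 mm²; R_n = 579 × 201.1 × 4 × 1 / 1000 = 465.7 kN → 0.75 × 465.7 = 349 kN.
Bearing (1.5 l_c t F_u ≤ 3.0 d t F_u): upper limit = 3.0·16·5·470 / 1000 = 112.8 kN.
  Edge l_c = 35 − 18/2 = 26 → r_n = 91.65 kN; interior l_c = 55 − 18 = 37 → r_n = 112.8 kN.
  R_n,bearing = 2·91.65 + 2·112.8 = 408.9 kN → 0.75 × 408.9 = 307 kN.
Bearing governs: 307 kN.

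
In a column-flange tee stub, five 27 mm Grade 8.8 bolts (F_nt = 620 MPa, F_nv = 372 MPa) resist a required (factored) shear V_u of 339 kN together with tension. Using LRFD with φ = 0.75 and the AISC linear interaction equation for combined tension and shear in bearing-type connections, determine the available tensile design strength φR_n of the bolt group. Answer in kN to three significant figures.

1170 kN

A_b = π·27²/4 = 572.6 mm²; f_rv = 339 × 1000 / (5 × 572.6) = 118.4 MPa.
F'_nt = 1.3 F_nt − (F_nt / φF_nv) f_rv = 1.3·620 − (620/(0.75·372))·118.4 = 542.9 MPa, capped at F_nt → F'_nt = 542.9 MPa.
R_n = F'_nt · A_b · n = 542.9 × 572.6 × 5 / 1000 = 1554 kN.
Design strength φR_n = 0.75 × 1554 = 1170 kN.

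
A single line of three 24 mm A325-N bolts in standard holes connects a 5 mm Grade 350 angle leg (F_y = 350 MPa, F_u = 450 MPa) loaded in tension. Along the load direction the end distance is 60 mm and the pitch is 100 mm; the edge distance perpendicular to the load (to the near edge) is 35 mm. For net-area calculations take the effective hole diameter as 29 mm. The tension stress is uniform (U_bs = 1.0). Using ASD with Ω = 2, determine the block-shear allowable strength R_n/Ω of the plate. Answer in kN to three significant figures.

150 kN

Shear plane L_v = 60 + 2·100 = 260 mm; A_gv = 260 × 5 = 1300 mm².
A_nv = (260 − 2.5·29) × 5 = 937.5 mm².
A_nt = (35 − 0.5·29) × 5 = 102.5 mm².
0.6 F_u A_nv = 253.1 kN; 0.6 F_y A_gv = 273 kN → shear rupture governs the shear term.
R_n = 253.1 + 1.0 × 450 × 102.5 / 1000 = 299.2 kN.
Allowable strength R_n/Ω = 299.2 / 2 = 150 kN.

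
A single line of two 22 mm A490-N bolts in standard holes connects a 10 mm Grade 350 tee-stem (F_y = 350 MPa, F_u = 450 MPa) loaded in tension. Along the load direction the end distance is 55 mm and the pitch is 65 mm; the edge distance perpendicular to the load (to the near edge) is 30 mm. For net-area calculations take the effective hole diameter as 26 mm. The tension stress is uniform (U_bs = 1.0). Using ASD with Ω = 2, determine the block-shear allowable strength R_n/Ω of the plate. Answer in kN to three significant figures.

148 kN

Shear plane L_v = 55 + 1·65 = 120 mm; A_gv = 120 × 10 = 1200 mm².
A_nv = (120 − 1.5·26) × 10 = 810 mm².
A_nt = (30 − 0.5·26) × 10 = 170 mm².
0.6 F_u A_nv = 218.7 kN; 0.6 F_y A_gv = 252 kN → shear rupture governs the shear term.
R_n = 218.7 + 1.0 × 450 × 170 / 1000 = 295.2 kN.
Allowable strength R_n/Ω = 295.2 / 2 = 148 kN.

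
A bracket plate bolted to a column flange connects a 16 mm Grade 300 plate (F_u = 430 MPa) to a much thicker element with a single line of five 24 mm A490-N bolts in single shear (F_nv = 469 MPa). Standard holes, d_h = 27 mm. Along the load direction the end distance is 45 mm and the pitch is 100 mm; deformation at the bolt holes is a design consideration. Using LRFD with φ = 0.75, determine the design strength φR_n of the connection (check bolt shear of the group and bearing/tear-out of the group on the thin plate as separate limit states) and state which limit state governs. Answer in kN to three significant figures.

796 kN (bolt shear governs)

Bolt shear: A_b = π·24²/4 = 452.4 mm²; R_n = 469 × 452.4 × 5 × 1 / 1000 = 1061 kN → 0.75 × 1061 = 796 kN.
Bearing (1.2 l_c t F_u ≤ 2.4 d t F_u): upper limit = 2.4·24·16·430 / 1000 = 396.3 kN.
  Edge l_c = 45 − 27/2 = 31.5 → r_n = 260.1 kN; interior l_c = 100 − 27 = 73 → r_n = 396.3 kN.
  R_n,bearing = 1·260.1 + 4·396.3 = 1845 kN → 0.75 × 1845 = 1380 kN.
Bolt shear governs: 796 kN.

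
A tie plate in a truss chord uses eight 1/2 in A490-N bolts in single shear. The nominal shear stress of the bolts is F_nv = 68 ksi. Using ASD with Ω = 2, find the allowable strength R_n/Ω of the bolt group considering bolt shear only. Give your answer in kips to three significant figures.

53.4 kips

A_b = π × 0.5² / 4 = 0.1963 in².
R_n = F_nv · A_b · n · n_s = 68 × 0.1963 × 8 × 1 = 106.8 kips.
Allowable strength R_n/Ω = 106.8 / 2 = 53.4 kips.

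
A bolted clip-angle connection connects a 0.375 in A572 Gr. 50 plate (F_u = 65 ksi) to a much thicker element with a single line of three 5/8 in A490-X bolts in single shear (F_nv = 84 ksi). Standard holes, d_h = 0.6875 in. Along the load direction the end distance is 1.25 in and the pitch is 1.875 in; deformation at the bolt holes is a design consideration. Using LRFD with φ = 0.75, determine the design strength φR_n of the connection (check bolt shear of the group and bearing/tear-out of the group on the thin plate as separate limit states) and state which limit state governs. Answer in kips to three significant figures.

Bolt shear: A_b = π·0.625²/4 = 0.3068 in²; R_n = 84 × 0.3068 × 3 × 1 = 77.31 kips → 0.75 × 77.31 = 58 kips.
Bearing (1.2 l_c t F_u ≤ 2.4 d t F_u): upper limit = 2.4·0.625·0.375·65 = 36.56 kips.
  Edge l_c = 1.25 − 0.6875/2 = 0.9062 → r_n = 26.51 kips; interior l_c = 1.875 − 0.6875 = 1.188 → r_n = 34.73 kips.
  R_n,bearing = 1·26.51 + 2·34.73 = 95.98 kips → 0.75 × 95.98 = 72 kips.
Bolt shear governs: 58 kips.

58 kips (bolt shear governs)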